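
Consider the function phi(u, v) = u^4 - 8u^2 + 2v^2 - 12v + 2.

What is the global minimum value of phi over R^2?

phi(u,v) separates as P(u) + Q(v) + 2, so its minimum is min P + min Q + 2.
P'(u) = 4u(u - 2)(u + 2) vanishes at u ∈ {-2, 0, 2}; Q'(v) = 4v - 12 vanishes at v ∈ {3}.
Local minima of P (where P''>0): P(-2)=-16, P(2)=-16. Local minima of Q: Q(3)=-18.
So the global minimum of phi is P(-2) + Q(3) + 2 = -16 − 18 + 2 = -32, attained at (-2, 3).

-32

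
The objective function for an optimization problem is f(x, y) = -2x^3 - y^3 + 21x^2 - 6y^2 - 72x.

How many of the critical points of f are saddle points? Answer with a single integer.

f separates as a function of x plus a function of y, so ∇f=0 decouples.
∂f/∂x = -6(x - 4)(x - 3) = 0 at x ∈ {3, 4}; ∂f/∂y = -3y(y + 4) = 0 at y ∈ {-4, 0}.
The Hessian is diagonal: diag(f_xx, f_yy). Second derivatives: f_xx(3)=6, f_xx(4)=-6; f_yy(-4)=12, f_yy(0)=-12.
Saddle points occur where the two diagonal entries have opposite signs: (3, 0), (4, -4). Count: 2.

2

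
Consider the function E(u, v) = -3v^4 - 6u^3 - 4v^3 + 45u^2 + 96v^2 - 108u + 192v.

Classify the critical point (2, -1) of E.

local minimum

The mixed partial ∂²E/∂u∂v is 0, so the Hessian at any point is diag(E_uu, E_vv) = diag(18(-2u + 5), 12(-3v^2 - 2v + 16)).
At (2, -1): H = diag(18, 180).
Both eigenvalues are positive, so H is positive definite: a local minimum.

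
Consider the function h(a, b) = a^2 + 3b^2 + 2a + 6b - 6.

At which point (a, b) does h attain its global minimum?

h(a,b) separates as P(a) + Q(b) − 6, so its minimum is min P + min Q − 6.
P'(a) = 2a + 2 vanishes at a ∈ {-1}; Q'(b) = 6b + 6 vanishes at b ∈ {-1}.
Local minima of P (where P''>0): P(-1)=-1. Local minima of Q: Q(-1)=-3.
So the global minimum of h is P(-1) + Q(-1) − 6 = -1 − 3 − 6 = -10, attained at (-1, -1).

(-1, -1)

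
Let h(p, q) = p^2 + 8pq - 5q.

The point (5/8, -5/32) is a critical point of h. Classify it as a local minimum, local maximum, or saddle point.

The Hessian of h is constant: H = [[2, 8], [8, 0]].
det(H) = 2·0 − 8² = -64.
Since det(H) < 0, H is indefinite and the critical point is a saddle point.

saddle point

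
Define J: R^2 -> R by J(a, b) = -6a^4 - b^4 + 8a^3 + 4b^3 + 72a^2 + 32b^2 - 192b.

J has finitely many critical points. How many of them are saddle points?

4

J separates as a function of a plus a function of b, so ∇J=0 decouples.
∂J/∂a = -24a(a - 3)(a + 2) = 0 at a ∈ {-2, 0, 3}; ∂J/∂b = -4(b - 4)(b - 3)(b + 4) = 0 at b ∈ {-4, 3, 4}.
The Hessian is diagonal: diag(J_aa, J_bb). Second derivatives: J_aa(-2)=-240, J_aa(0)=144, J_aa(3)=-360; J_bb(-4)=-224, J_bb(3)=28, J_bb(4)=-32.
Saddle points occur where the two diagonal entries have opposite signs: (-2, 3), (0, -4), (0, 4), (3, 3). Count: 4.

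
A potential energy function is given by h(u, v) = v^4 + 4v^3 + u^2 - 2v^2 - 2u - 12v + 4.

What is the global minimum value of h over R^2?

-6

h(u,v) separates as P(u) + Q(v) + 4, so its minimum is min P + min Q + 4.
P'(u) = 2u - 2 vanishes at u ∈ {1}; Q'(v) = 4(v - 1)(v + 1)(v + 3) vanishes at v ∈ {-3, -1, 1}.
Local minima of P (where P''>0): P(1)=-1. Local minima of Q: Q(-3)=-9, Q(1)=-9.
So the global minimum of h is P(1) + Q(-3) + 4 = -1 − 9 + 4 = -6, attained at (1, -3).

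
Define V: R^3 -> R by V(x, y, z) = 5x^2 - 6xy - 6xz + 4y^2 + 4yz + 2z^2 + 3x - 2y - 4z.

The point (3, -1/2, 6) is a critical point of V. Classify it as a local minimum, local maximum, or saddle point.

The Hessian is constant: H = [[10, -6, -6], [-6, 8, 4], [-6, 4, 4]].
Leading principal minors: Δ₁ = 10, Δ₂ = 44, Δ₃ = 16.
All leading minors are positive, so H is positive definite: a local minimum.

local minimum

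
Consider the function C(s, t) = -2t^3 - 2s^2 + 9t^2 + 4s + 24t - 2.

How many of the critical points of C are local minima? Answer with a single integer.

C separates as a function of s plus a function of t, so ∇C=0 decouples.
∂C/∂s = -4(s - 1) = 0 at s ∈ {1}; ∂C/∂t = -6(t - 4)(t + 1) = 0 at t ∈ {-1, 4}.
The Hessian is diagonal: diag(C_ss, C_tt). Second derivatives: C_ss(1)=-4; C_tt(-1)=30, C_tt(4)=-30.
Local minima occur where both diagonal entries positive: none. Count: 0.

0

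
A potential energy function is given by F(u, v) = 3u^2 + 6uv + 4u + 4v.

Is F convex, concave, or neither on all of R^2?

F is quadratic, so its Hessian is the constant matrix H = [[6, 6], [6, 0]].
det(H) = -36, tr(H) = 6.
det(H) < 0, so H is indefinite: neither convex nor concave.

neither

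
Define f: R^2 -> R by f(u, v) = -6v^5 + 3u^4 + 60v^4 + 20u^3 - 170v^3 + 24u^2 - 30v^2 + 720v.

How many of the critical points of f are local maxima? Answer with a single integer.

f separates as a function of u plus a function of v, so ∇f=0 decouples.
∂f/∂u = 12u(u + 1)(u + 4) = 0 at u ∈ {-4, -1, 0}; ∂f/∂v = -30(v - 4)(v - 3)(v - 2)(v + 1) = 0 at v ∈ {-1, 2, 3, 4}.
The Hessian is diagonal: diag(f_uu, f_vv). Second derivatives: f_uu(-4)=144, f_uu(-1)=-36, f_uu(0)=48; f_vv(-1)=1800, f_vv(2)=-180, f_vv(3)=120, f_vv(4)=-300.
Local maxima occur where both diagonal entries negative: (-1, 2), (-1, 4). Count: 2.

2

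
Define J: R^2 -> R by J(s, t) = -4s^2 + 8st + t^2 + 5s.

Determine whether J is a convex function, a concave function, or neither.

J is quadratic, so its Hessian is the constant matrix H = [[-8, 8], [8, 2]].
det(H) = -80, tr(H) = -6.
det(H) < 0, so H is indefinite: neither convex nor concave.

neither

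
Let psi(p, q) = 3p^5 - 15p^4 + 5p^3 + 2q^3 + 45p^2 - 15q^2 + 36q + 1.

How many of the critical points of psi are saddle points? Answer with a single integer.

psi separates as a function of p plus a function of q, so ∇psi=0 decouples.
∂psi/∂p = 15p(p - 3)(p - 2)(p + 1) = 0 at p ∈ {-1, 0, 2, 3}; ∂psi/∂q = 6(q - 3)(q - 2) = 0 at q ∈ {2, 3}.
The Hessian is diagonal: diag(psi_pp, psi_qq). Second derivatives: psi_pp(-1)=-180, psi_pp(0)=90, psi_pp(2)=-90, psi_pp(3)=180; psi_qq(2)=-6, psi_qq(3)=6.
Saddle points occur where the two diagonal entries have opposite signs: (-1, 3), (0, 2), (2, 3), (3, 2). Count: 4.

4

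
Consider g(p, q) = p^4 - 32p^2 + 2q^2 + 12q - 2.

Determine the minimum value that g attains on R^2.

-276

g(p,q) separates as A(p) + B(q) − 2, so its minimum is min A + min B − 2.
A'(p) = 4p(p - 4)(p + 4) vanishes at p ∈ {-4, 0, 4}; B'(q) = 4q + 12 vanishes at q ∈ {-3}.
Local minima of A (where A''>0): A(-4)=-256, A(4)=-256. Local minima of B: B(-3)=-18.
So the global minimum of g is A(-4) + B(-3) − 2 = -256 − 18 − 2 = -276, attained at (-4, -3).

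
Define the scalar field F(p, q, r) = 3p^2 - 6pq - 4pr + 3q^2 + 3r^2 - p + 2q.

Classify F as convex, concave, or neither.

neither

F is quadratic, so its Hessian is the constant matrix H = [[6, -6, -4], [-6, 6, 0], [-4, 0, 6]].
Leading principal minors: 6, 0, -96.
Neither pattern holds ⇒ H is indefinite ⇒ neither convex nor concave.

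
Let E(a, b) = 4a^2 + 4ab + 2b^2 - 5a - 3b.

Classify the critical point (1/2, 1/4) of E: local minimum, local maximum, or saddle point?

The Hessian of E is constant: H = [[8, 4], [4, 4]].
det(H) = 8·4 − 4² = 16.
det(H) > 0 and tr(H) = 12 > 0, so H is positive definite and the point is a local minimum.

local minimum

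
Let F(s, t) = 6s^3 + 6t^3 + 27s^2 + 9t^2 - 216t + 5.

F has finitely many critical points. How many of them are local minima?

1

F separates as a function of s plus a function of t, so ∇F=0 decouples.
∂F/∂s = 18s(s + 3) = 0 at s ∈ {-3, 0}; ∂F/∂t = 18(t - 3)(t + 4) = 0 at t ∈ {-4, 3}.
The Hessian is diagonal: diag(F_ss, F_tt). Second derivatives: F_ss(-3)=-54, F_ss(0)=54; F_tt(-4)=-126, F_tt(3)=126.
Local minima occur where both diagonal entries positive: (0, 3). Count: 1.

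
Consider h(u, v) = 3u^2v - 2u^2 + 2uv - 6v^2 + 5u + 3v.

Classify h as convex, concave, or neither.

neither

The term 3u^2v is cubic, so the Hessian is not constant.
∂²h/∂u² = 6v - 4, which takes both signs as v varies (negative for sufficiently negative v). A diagonal entry of the Hessian changing sign means the Hessian is neither positive- nor negative-semidefinite on all of R^2.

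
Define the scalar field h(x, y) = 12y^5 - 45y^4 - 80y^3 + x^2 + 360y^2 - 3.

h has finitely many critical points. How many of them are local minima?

h separates as a function of x plus a function of y, so ∇h=0 decouples.
∂h/∂x = 2x = 0 at x ∈ {0}; ∂h/∂y = 60y(y - 3)(y - 2)(y + 2) = 0 at y ∈ {-2, 0, 2, 3}.
The Hessian is diagonal: diag(h_xx, h_yy). Second derivatives: h_xx(0)=2; h_yy(-2)=-2400, h_yy(0)=720, h_yy(2)=-480, h_yy(3)=900.
Local minima occur where both diagonal entries positive: (0, 0), (0, 3). Count: 2.

2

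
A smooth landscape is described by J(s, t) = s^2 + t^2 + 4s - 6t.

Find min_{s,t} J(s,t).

-13

J(s,t) separates as P(s) + Q(t), so its minimum is min P + min Q.
P'(s) = 2s + 4 vanishes at s ∈ {-2}; Q'(t) = 2(t - 3) vanishes at t ∈ {3}.
Local minima of P (where P''>0): P(-2)=-4. Local minima of Q: Q(3)=-9.
So the global minimum of J is P(-2) + Q(3) = -4 − 9 = -13, attained at (-2, 3).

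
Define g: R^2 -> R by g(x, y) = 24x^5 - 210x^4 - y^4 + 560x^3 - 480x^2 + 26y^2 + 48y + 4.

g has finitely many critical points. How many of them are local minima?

g separates as a function of x plus a function of y, so ∇g=0 decouples.
∂g/∂x = 120x(x - 4)(x - 2)(x - 1) = 0 at x ∈ {0, 1, 2, 4}; ∂g/∂y = -4(y - 4)(y + 1)(y + 3) = 0 at y ∈ {-3, -1, 4}.
The Hessian is diagonal: diag(g_xx, g_yy). Second derivatives: g_xx(0)=-960, g_xx(1)=360, g_xx(2)=-480, g_xx(4)=2880; g_yy(-3)=-56, g_yy(-1)=40, g_yy(4)=-140.
Local minima occur where both diagonal entries positive: (1, -1), (4, -1). Count: 2.

2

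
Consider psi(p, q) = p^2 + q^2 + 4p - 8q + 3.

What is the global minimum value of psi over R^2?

psi(p,q) separates as A(p) + B(q) + 3, so its minimum is min A + min B + 3.
A'(p) = 2p + 4 vanishes at p ∈ {-2}; B'(q) = 2q - 8 vanishes at q ∈ {4}.
Local minima of A (where A''>0): A(-2)=-4. Local minima of B: B(4)=-16.
So the global minimum of psi is A(-2) + B(4) + 3 = -4 − 16 + 3 = -17, attained at (-2, 4).

-17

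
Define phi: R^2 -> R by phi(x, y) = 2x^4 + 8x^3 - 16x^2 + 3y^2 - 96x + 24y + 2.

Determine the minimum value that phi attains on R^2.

phi(x,y) separates as P(x) + Q(y) + 2, so its minimum is min P + min Q + 2.
P'(x) = 8(x - 2)(x + 2)(x + 3) vanishes at x ∈ {-3, -2, 2}; Q'(y) = 6y + 24 vanishes at y ∈ {-4}.
Local minima of P (where P''>0): P(-3)=90, P(2)=-160. Local minima of Q: Q(-4)=-48.
So the global minimum of phi is P(2) + Q(-4) + 2 = -160 − 48 + 2 = -206, attained at (2, -4).

-206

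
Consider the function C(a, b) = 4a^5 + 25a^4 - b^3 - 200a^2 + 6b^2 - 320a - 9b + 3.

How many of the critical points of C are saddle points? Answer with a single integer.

C separates as a function of a plus a function of b, so ∇C=0 decouples.
∂C/∂a = 20(a - 2)(a + 1)(a + 2)(a + 4) = 0 at a ∈ {-4, -2, -1, 2}; ∂C/∂b = -3(b - 3)(b - 1) = 0 at b ∈ {1, 3}.
The Hessian is diagonal: diag(C_aa, C_bb). Second derivatives: C_aa(-4)=-720, C_aa(-2)=160, C_aa(-1)=-180, C_aa(2)=1440; C_bb(1)=6, C_bb(3)=-6.
Saddle points occur where the two diagonal entries have opposite signs: (-4, 1), (-2, 3), (-1, 1), (2, 3). Count: 4.

4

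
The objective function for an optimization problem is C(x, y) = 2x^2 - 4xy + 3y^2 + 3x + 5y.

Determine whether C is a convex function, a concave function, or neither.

convex

C is quadratic, so its Hessian is the constant matrix H = [[4, -4], [-4, 6]].
det(H) = 8, tr(H) = 10.
det(H) > 0 and tr(H) > 0, so H is positive definite everywhere: convex.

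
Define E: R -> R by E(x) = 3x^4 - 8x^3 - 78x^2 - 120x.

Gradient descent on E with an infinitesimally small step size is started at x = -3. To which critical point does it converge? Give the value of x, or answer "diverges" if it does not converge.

E'(x) = 12(x - 5)(x + 1)(x + 2), so E'(-3) = -192.
Gradient descent moves in the -E' direction, i.e. x is increasing.
The nearest critical point in that direction is x = -2, where E'' = 84 > 0 (a local minimum). The iterate converges there.

-2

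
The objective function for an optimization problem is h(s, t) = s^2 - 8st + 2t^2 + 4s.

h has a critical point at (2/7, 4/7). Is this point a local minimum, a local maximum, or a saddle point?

The Hessian of h is constant: H = [[2, -8], [-8, 4]].
det(H) = 2·4 − (-8)² = -56.
Since det(H) < 0, H is indefinite and the critical point is a saddle point.

saddle point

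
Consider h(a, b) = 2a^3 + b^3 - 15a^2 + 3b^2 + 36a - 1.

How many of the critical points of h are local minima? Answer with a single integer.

1

h separates as a function of a plus a function of b, so ∇h=0 decouples.
∂h/∂a = 6(a - 3)(a - 2) = 0 at a ∈ {2, 3}; ∂h/∂b = 3b(b + 2) = 0 at b ∈ {-2, 0}.
The Hessian is diagonal: diag(h_aa, h_bb). Second derivatives: h_aa(2)=-6, h_aa(3)=6; h_bb(-2)=-6, h_bb(0)=6.
Local minima occur where both diagonal entries positive: (3, 0). Count: 1.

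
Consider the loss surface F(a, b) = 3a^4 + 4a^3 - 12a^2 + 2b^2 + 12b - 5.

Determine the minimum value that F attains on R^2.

F(a,b) separates as P(a) + Q(b) − 5, so its minimum is min P + min Q − 5.
P'(a) = 12a(a - 1)(a + 2) vanishes at a ∈ {-2, 0, 1}; Q'(b) = 4b + 12 vanishes at b ∈ {-3}.
Local minima of P (where P''>0): P(-2)=-32, P(1)=-5. Local minima of Q: Q(-3)=-18.
So the global minimum of F is P(-2) + Q(-3) − 5 = -32 − 18 − 5 = -55, attained at (-2, -3).

-55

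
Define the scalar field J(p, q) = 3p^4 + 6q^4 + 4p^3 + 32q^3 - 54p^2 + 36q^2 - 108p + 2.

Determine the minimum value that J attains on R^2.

-511

J(p,q) separates as A(p) + B(q) + 2, so its minimum is min A + min B + 2.
A'(p) = 12(p - 3)(p + 1)(p + 3) vanishes at p ∈ {-3, -1, 3}; B'(q) = 24q(q + 1)(q + 3) vanishes at q ∈ {-3, -1, 0}.
Local minima of A (where A''>0): A(-3)=-27, A(3)=-459. Local minima of B: B(-3)=-54, B(0)=0.
So the global minimum of J is A(3) + B(-3) + 2 = -459 − 54 + 2 = -511, attained at (3, -3).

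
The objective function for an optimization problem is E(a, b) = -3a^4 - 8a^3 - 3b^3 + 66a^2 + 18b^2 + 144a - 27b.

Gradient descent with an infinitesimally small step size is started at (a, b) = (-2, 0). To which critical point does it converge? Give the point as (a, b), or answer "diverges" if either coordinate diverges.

(-1, 1)

E is separable, so gradient descent decouples: a follows -∂E/∂a, b follows -∂E/∂b.
∂E/∂a = -12(a - 3)(a + 1)(a + 4); at a=-2 this is -120, so a increases.
∂E/∂b = -9(b - 3)(b - 1); at b=0 this is -27, so b increases.
a converges to its nearest critical value -1 (a local min of the a-part); b converges to 1. The iterate converges to (-1, 1).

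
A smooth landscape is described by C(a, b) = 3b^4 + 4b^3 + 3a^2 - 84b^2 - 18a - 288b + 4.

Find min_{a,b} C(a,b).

C(a,b) separates as P(a) + Q(b) + 4, so its minimum is min P + min Q + 4.
P'(a) = 6a - 18 vanishes at a ∈ {3}; Q'(b) = 12(b - 4)(b + 2)(b + 3) vanishes at b ∈ {-3, -2, 4}.
Local minima of P (where P''>0): P(3)=-27. Local minima of Q: Q(-3)=243, Q(4)=-1472.
So the global minimum of C is P(3) + Q(4) + 4 = -27 − 1472 + 4 = -1495, attained at (3, 4).

-1495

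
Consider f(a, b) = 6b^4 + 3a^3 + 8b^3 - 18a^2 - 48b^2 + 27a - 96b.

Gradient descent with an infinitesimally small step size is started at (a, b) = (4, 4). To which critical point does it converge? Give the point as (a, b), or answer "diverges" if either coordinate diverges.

(3, 2)

f is separable, so gradient descent decouples: a follows -∂f/∂a, b follows -∂f/∂b.
∂f/∂a = 9(a - 3)(a - 1); at a=4 this is 27, so a decreases.
∂f/∂b = 24(b - 2)(b + 1)(b + 2); at b=4 this is 1440, so b decreases.
a converges to its nearest critical value 3 (a local min of the a-part); b converges to 2. The iterate converges to (3, 2).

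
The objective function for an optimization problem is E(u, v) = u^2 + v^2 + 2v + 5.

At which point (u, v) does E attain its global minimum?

E(u,v) separates as P(u) + Q(v) + 5, so its minimum is min P + min Q + 5.
P'(u) = 2u vanishes at u ∈ {0}; Q'(v) = 2v + 2 vanishes at v ∈ {-1}.
Local minima of P (where P''>0): P(0)=0. Local minima of Q: Q(-1)=-1.
So the global minimum of E is P(0) + Q(-1) + 5 = 0 − 1 + 5 = 4, attained at (0, -1).

(0, -1)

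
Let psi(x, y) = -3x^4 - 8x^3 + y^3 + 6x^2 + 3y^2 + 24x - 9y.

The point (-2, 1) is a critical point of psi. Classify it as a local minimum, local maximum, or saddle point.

The mixed partial ∂²psi/∂x∂y is 0, so the Hessian at any point is diag(psi_xx, psi_yy) = diag(12(-3x^2 - 4x + 1), 6(y + 1)).
At (-2, 1): H = diag(-36, 12).
The eigenvalues have opposite signs, so H is indefinite: a saddle point.

saddle point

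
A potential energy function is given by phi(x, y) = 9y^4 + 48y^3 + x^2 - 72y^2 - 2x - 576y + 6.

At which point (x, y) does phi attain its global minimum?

phi(x,y) separates as P(x) + Q(y) + 6, so its minimum is min P + min Q + 6.
P'(x) = 2x - 2 vanishes at x ∈ {1}; Q'(y) = 36(y - 2)(y + 2)(y + 4) vanishes at y ∈ {-4, -2, 2}.
Local minima of P (where P''>0): P(1)=-1. Local minima of Q: Q(-4)=384, Q(2)=-912.
So the global minimum of phi is P(1) + Q(2) + 6 = -1 − 912 + 6 = -907, attained at (1, 2).

(1, 2)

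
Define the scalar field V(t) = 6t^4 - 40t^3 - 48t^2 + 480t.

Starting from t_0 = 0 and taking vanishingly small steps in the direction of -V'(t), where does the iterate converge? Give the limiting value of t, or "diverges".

V'(t) = 24(t - 5)(t - 2)(t + 2), so V'(0) = 480.
Gradient descent moves in the -V' direction, i.e. t is decreasing.
The nearest critical point in that direction is t = -2, where V'' = 672 > 0 (a local minimum). The iterate converges there.

-2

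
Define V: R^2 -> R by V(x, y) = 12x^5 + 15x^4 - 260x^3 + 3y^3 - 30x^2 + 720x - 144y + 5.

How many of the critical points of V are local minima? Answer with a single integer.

2

V separates as a function of x plus a function of y, so ∇V=0 decouples.
∂V/∂x = 60(x - 3)(x - 1)(x + 1)(x + 4) = 0 at x ∈ {-4, -1, 1, 3}; ∂V/∂y = 9(y - 4)(y + 4) = 0 at y ∈ {-4, 4}.
The Hessian is diagonal: diag(V_xx, V_yy). Second derivatives: V_xx(-4)=-6300, V_xx(-1)=1440, V_xx(1)=-1200, V_xx(3)=3360; V_yy(-4)=-72, V_yy(4)=72.
Local minima occur where both diagonal entries positive: (-1, 4), (3, 4). Count: 2.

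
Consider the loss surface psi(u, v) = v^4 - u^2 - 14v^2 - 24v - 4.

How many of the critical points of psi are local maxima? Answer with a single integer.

psi separates as a function of u plus a function of v, so ∇psi=0 decouples.
∂psi/∂u = -2u = 0 at u ∈ {0}; ∂psi/∂v = 4(v - 3)(v + 1)(v + 2) = 0 at v ∈ {-2, -1, 3}.
The Hessian is diagonal: diag(psi_uu, psi_vv). Second derivatives: psi_uu(0)=-2; psi_vv(-2)=20, psi_vv(-1)=-16, psi_vv(3)=80.
Local maxima occur where both diagonal entries negative: (0, -1). Count: 1.

1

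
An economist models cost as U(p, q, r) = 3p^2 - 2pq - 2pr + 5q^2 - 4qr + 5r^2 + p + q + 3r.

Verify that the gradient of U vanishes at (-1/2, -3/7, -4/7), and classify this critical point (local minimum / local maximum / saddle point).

local minimum

∇U = (6p - 2q - 2r + 1, -2p + 10q - 4r + 1, -2p - 4q + 10r + 3); substituting (-1/2, -3/7, -4/7) gives ∇U = (0, 0, 0), so (-1/2, -3/7, -4/7) is indeed a critical point.
The Hessian is constant: H = [[6, -2, -2], [-2, 10, -4], [-2, -4, 10]].
Leading principal minors: Δ₁ = 6, Δ₂ = 56, Δ₃ = 392.
All leading minors are positive, so H is positive definite: a local minimum.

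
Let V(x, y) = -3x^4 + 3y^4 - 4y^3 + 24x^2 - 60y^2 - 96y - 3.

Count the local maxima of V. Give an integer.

V separates as a function of x plus a function of y, so ∇V=0 decouples.
∂V/∂x = -12x(x - 2)(x + 2) = 0 at x ∈ {-2, 0, 2}; ∂V/∂y = 12(y - 4)(y + 1)(y + 2) = 0 at y ∈ {-2, -1, 4}.
The Hessian is diagonal: diag(V_xx, V_yy). Second derivatives: V_xx(-2)=-96, V_xx(0)=48, V_xx(2)=-96; V_yy(-2)=72, V_yy(-1)=-60, V_yy(4)=360.
Local maxima occur where both diagonal entries negative: (-2, -1), (2, -1). Count: 2.

2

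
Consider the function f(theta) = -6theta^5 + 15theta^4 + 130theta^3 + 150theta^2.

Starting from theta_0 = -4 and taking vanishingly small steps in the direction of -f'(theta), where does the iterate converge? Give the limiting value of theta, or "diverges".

f'(theta) = -30theta(theta - 5)(theta + 1)(theta + 2), so f'(-4) = -6480.
Gradient descent moves in the -f' direction, i.e. theta is increasing.
The nearest critical point in that direction is theta = -2, where f'' = 420 > 0 (a local minimum). The iterate converges there.

-2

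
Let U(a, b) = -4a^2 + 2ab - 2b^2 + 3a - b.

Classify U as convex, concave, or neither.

concave

U is quadratic, so its Hessian is the constant matrix H = [[-8, 2], [2, -4]].
det(H) = 28, tr(H) = -12.
det(H) > 0 and tr(H) < 0, so H is negative definite everywhere: concave.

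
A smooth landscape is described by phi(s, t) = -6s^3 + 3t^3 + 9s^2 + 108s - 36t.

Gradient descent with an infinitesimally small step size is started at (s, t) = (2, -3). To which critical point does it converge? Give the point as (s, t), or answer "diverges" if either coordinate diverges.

phi is separable, so gradient descent decouples: s follows -∂phi/∂s, t follows -∂phi/∂t.
∂phi/∂s = -18(s - 3)(s + 2); at s=2 this is 72, so s decreases.
∂phi/∂t = 9(t - 2)(t + 2); at t=-3 this is 45, so t decreases.
The t-coordinate has no critical point in that direction and runs off to infinity.

diverges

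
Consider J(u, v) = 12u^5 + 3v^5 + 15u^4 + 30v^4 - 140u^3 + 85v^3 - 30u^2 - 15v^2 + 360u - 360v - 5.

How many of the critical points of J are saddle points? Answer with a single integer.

8

J separates as a function of u plus a function of v, so ∇J=0 decouples.
∂J/∂u = 60(u - 2)(u - 1)(u + 1)(u + 3) = 0 at u ∈ {-3, -1, 1, 2}; ∂J/∂v = 15(v - 1)(v + 2)(v + 3)(v + 4) = 0 at v ∈ {-4, -3, -2, 1}.
The Hessian is diagonal: diag(J_uu, J_vv). Second derivatives: J_uu(-3)=-2400, J_uu(-1)=720, J_uu(1)=-480, J_uu(2)=900; J_vv(-4)=-150, J_vv(-3)=60, J_vv(-2)=-90, J_vv(1)=900.
Saddle points occur where the two diagonal entries have opposite signs: (-3, -3), (-3, 1), (-1, -4), (-1, -2), (1, -3), (1, 1), (2, -4), (2, -2). Count: 8.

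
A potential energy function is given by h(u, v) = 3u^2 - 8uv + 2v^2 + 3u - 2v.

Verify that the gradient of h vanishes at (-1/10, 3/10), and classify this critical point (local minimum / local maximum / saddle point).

saddle point

∇h = (6u - 8v + 3, -8u + 4v - 2); substituting (-1/10, 3/10) gives ∇h = (0, 0), so (-1/10, 3/10) is indeed a critical point.
The Hessian of h is constant: H = [[6, -8], [-8, 4]].
det(H) = 6·4 − (-8)² = -40.
Since det(H) < 0, H is indefinite and the critical point is a saddle point.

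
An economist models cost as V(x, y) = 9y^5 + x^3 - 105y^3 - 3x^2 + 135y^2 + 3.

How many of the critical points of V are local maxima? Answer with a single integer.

V separates as a function of x plus a function of y, so ∇V=0 decouples.
∂V/∂x = 3x(x - 2) = 0 at x ∈ {0, 2}; ∂V/∂y = 45y(y - 2)(y - 1)(y + 3) = 0 at y ∈ {-3, 0, 1, 2}.
The Hessian is diagonal: diag(V_xx, V_yy). Second derivatives: V_xx(0)=-6, V_xx(2)=6; V_yy(-3)=-2700, V_yy(0)=270, V_yy(1)=-180, V_yy(2)=450.
Local maxima occur where both diagonal entries negative: (0, -3), (0, 1). Count: 2.

2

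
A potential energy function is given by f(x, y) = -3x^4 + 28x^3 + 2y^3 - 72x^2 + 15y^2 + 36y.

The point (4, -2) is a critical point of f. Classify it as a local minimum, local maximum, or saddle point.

The mixed partial ∂²f/∂x∂y is 0, so the Hessian at any point is diag(f_xx, f_yy) = diag(12(-3x^2 + 14x - 12), 6(2y + 5)).
At (4, -2): H = diag(-48, 6).
The eigenvalues have opposite signs, so H is indefinite: a saddle point.

saddle point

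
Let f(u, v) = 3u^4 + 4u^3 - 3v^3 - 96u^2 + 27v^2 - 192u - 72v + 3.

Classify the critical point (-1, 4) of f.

local maximum

The mixed partial ∂²f/∂u∂v is 0, so the Hessian at any point is diag(f_uu, f_vv) = diag(12(3u^2 + 2u - 16), 18(-v + 3)).
At (-1, 4): H = diag(-180, -18).
Both eigenvalues are negative, so H is negative definite: a local maximum.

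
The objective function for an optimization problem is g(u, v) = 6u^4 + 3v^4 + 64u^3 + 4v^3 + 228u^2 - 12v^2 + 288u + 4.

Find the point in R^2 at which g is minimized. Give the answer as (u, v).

g(u,v) separates as P(u) + Q(v) + 4, so its minimum is min P + min Q + 4.
P'(u) = 24(u + 1)(u + 3)(u + 4) vanishes at u ∈ {-4, -3, -1}; Q'(v) = 12v(v - 1)(v + 2) vanishes at v ∈ {-2, 0, 1}.
Local minima of P (where P''>0): P(-4)=-64, P(-1)=-118. Local minima of Q: Q(-2)=-32, Q(1)=-5.
So the global minimum of g is P(-1) + Q(-2) + 4 = -118 − 32 + 4 = -146, attained at (-1, -2).

(-1, -2)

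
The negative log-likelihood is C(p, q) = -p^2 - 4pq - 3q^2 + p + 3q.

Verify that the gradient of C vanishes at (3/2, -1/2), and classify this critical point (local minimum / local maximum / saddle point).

∇C = (-2p - 4q + 1, -4p - 6q + 3); substituting (3/2, -1/2) gives ∇C = (0, 0), so (3/2, -1/2) is indeed a critical point.
The Hessian of C is constant: H = [[-2, -4], [-4, -6]].
det(H) = (-2)·(-6) − (-4)² = -4.
Since det(H) < 0, H is indefinite and the critical point is a saddle point.

saddle point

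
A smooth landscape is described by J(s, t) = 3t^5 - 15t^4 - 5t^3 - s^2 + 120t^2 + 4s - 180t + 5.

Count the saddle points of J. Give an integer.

J separates as a function of s plus a function of t, so ∇J=0 decouples.
∂J/∂s = -2(s - 2) = 0 at s ∈ {2}; ∂J/∂t = 15(t - 3)(t - 2)(t - 1)(t + 2) = 0 at t ∈ {-2, 1, 2, 3}.
The Hessian is diagonal: diag(J_ss, J_tt). Second derivatives: J_ss(2)=-2; J_tt(-2)=-900, J_tt(1)=90, J_tt(2)=-60, J_tt(3)=150.
Saddle points occur where the two diagonal entries have opposite signs: (2, 1), (2, 3). Count: 2.

2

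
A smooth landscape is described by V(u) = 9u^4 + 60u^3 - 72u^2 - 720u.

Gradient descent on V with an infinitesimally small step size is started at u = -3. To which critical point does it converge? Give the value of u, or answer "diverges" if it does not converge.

-5

V'(u) = 36(u - 2)(u + 2)(u + 5), so V'(-3) = 360.
Gradient descent moves in the -V' direction, i.e. u is decreasing.
The nearest critical point in that direction is u = -5, where V'' = 756 > 0 (a local minimum). The iterate converges there.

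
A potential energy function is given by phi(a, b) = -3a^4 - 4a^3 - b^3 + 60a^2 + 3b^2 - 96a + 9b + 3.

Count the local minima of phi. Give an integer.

phi separates as a function of a plus a function of b, so ∇phi=0 decouples.
∂phi/∂a = -12(a - 2)(a - 1)(a + 4) = 0 at a ∈ {-4, 1, 2}; ∂phi/∂b = -3(b - 3)(b + 1) = 0 at b ∈ {-1, 3}.
The Hessian is diagonal: diag(phi_aa, phi_bb). Second derivatives: phi_aa(-4)=-360, phi_aa(1)=60, phi_aa(2)=-72; phi_bb(-1)=12, phi_bb(3)=-12.
Local minima occur where both diagonal entries positive: (1, -1). Count: 1.

1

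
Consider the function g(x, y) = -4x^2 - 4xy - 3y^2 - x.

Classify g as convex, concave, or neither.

g is quadratic, so its Hessian is the constant matrix H = [[-8, -4], [-4, -6]].
det(H) = 32, tr(H) = -14.
det(H) > 0 and tr(H) < 0, so H is negative definite everywhere: concave.

concave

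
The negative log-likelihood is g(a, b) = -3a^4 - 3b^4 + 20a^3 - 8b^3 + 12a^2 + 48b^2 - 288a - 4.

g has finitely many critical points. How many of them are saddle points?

4

g separates as a function of a plus a function of b, so ∇g=0 decouples.
∂g/∂a = -12(a - 4)(a - 3)(a + 2) = 0 at a ∈ {-2, 3, 4}; ∂g/∂b = -12b(b - 2)(b + 4) = 0 at b ∈ {-4, 0, 2}.
The Hessian is diagonal: diag(g_aa, g_bb). Second derivatives: g_aa(-2)=-360, g_aa(3)=60, g_aa(4)=-72; g_bb(-4)=-288, g_bb(0)=96, g_bb(2)=-144.
Saddle points occur where the two diagonal entries have opposite signs: (-2, 0), (3, -4), (3, 2), (4, 0). Count: 4.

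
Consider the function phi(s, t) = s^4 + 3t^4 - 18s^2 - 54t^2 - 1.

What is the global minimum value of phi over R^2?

phi(s,t) separates as P(s) + Q(t) − 1, so its minimum is min P + min Q − 1.
P'(s) = 4s(s - 3)(s + 3) vanishes at s ∈ {-3, 0, 3}; Q'(t) = 12t(t - 3)(t + 3) vanishes at t ∈ {-3, 0, 3}.
Local minima of P (where P''>0): P(-3)=-81, P(3)=-81. Local minima of Q: Q(-3)=-243, Q(3)=-243.
So the global minimum of phi is P(-3) + Q(-3) − 1 = -81 − 243 − 1 = -325, attained at (-3, -3).

-325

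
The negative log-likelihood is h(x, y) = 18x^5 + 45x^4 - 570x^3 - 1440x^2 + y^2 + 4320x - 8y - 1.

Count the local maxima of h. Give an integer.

0

h separates as a function of x plus a function of y, so ∇h=0 decouples.
∂h/∂x = 90(x - 4)(x - 1)(x + 3)(x + 4) = 0 at x ∈ {-4, -3, 1, 4}; ∂h/∂y = 2(y - 4) = 0 at y ∈ {4}.
The Hessian is diagonal: diag(h_xx, h_yy). Second derivatives: h_xx(-4)=-3600, h_xx(-3)=2520, h_xx(1)=-5400, h_xx(4)=15120; h_yy(4)=2.
Local maxima occur where both diagonal entries negative: none. Count: 0.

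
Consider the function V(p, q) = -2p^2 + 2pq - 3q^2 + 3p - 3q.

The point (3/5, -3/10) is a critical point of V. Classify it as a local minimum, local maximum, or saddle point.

local maximum

The Hessian of V is constant: H = [[-4, 2], [2, -6]].
det(H) = (-4)·(-6) − 2² = 20.
det(H) > 0 and tr(H) = -10 < 0, so H is negative definite and the point is a local maximum.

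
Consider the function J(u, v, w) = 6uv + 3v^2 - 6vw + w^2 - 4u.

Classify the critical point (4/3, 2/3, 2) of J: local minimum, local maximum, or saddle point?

saddle point

The Hessian is constant: H = [[0, 6, 0], [6, 6, -6], [0, -6, 2]].
Leading principal minors: Δ₁ = 0, Δ₂ = -36, Δ₃ = -72.
The minors fit neither the all-positive nor the alternating-sign pattern, so H is indefinite: a saddle point.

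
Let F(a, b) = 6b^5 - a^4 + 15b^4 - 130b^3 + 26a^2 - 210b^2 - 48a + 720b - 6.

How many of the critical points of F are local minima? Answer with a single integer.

2

F separates as a function of a plus a function of b, so ∇F=0 decouples.
∂F/∂a = -4(a - 3)(a - 1)(a + 4) = 0 at a ∈ {-4, 1, 3}; ∂F/∂b = 30(b - 3)(b - 1)(b + 2)(b + 4) = 0 at b ∈ {-4, -2, 1, 3}.
The Hessian is diagonal: diag(F_aa, F_bb). Second derivatives: F_aa(-4)=-140, F_aa(1)=40, F_aa(3)=-56; F_bb(-4)=-2100, F_bb(-2)=900, F_bb(1)=-900, F_bb(3)=2100.
Local minima occur where both diagonal entries positive: (1, -2), (1, 3). Count: 2.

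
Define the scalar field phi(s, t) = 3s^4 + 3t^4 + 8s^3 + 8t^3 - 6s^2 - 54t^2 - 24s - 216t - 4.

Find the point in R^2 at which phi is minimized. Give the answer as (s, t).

phi(s,t) separates as P(s) + Q(t) − 4, so its minimum is min P + min Q − 4.
P'(s) = 12(s - 1)(s + 1)(s + 2) vanishes at s ∈ {-2, -1, 1}; Q'(t) = 12(t - 3)(t + 2)(t + 3) vanishes at t ∈ {-3, -2, 3}.
Local minima of P (where P''>0): P(-2)=8, P(1)=-19. Local minima of Q: Q(-3)=189, Q(3)=-675.
So the global minimum of phi is P(1) + Q(3) − 4 = -19 − 675 − 4 = -698, attained at (1, 3).

(1, 3)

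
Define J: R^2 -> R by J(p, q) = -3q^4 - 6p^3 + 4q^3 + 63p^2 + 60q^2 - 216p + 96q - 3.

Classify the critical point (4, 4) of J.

local maximum

The mixed partial ∂²J/∂p∂q is 0, so the Hessian at any point is diag(J_pp, J_qq) = diag(18(-2p + 7), 12(-3q^2 + 2q + 10)).
At (4, 4): H = diag(-18, -360).
Both eigenvalues are negative, so H is negative definite: a local maximum.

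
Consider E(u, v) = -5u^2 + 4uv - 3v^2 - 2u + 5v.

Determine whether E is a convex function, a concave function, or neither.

concave

E is quadratic, so its Hessian is the constant matrix H = [[-10, 4], [4, -6]].
det(H) = 44, tr(H) = -16.
det(H) > 0 and tr(H) < 0, so H is negative definite everywhere: concave.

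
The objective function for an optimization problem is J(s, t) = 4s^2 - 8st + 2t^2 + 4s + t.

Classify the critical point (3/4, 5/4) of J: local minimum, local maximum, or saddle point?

saddle point

The Hessian of J is constant: H = [[8, -8], [-8, 4]].
det(H) = 8·4 − (-8)² = -32.
Since det(H) < 0, H is indefinite and the critical point is a saddle point.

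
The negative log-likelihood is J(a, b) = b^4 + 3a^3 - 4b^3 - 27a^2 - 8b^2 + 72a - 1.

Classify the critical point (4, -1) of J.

local minimum

The mixed partial ∂²J/∂a∂b is 0, so the Hessian at any point is diag(J_aa, J_bb) = diag(18(a - 3), 4(3b^2 - 6b - 4)).
At (4, -1): H = diag(18, 20).
Both eigenvalues are positive, so H is positive definite: a local minimum.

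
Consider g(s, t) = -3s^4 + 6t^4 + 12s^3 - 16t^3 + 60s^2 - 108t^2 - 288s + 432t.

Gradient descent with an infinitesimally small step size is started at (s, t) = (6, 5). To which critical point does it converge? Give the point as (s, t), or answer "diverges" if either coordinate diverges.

diverges

g is separable, so gradient descent decouples: s follows -∂g/∂s, t follows -∂g/∂t.
∂g/∂s = -12(s - 4)(s - 2)(s + 3); at s=6 this is -864, so s increases.
∂g/∂t = 24(t - 3)(t - 2)(t + 3); at t=5 this is 1152, so t decreases.
The s-coordinate has no critical point in that direction and runs off to infinity.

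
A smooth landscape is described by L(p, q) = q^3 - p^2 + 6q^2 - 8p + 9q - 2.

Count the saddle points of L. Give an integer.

1

L separates as a function of p plus a function of q, so ∇L=0 decouples.
∂L/∂p = -2(p + 4) = 0 at p ∈ {-4}; ∂L/∂q = 3(q + 1)(q + 3) = 0 at q ∈ {-3, -1}.
The Hessian is diagonal: diag(L_pp, L_qq). Second derivatives: L_pp(-4)=-2; L_qq(-3)=-6, L_qq(-1)=6.
Saddle points occur where the two diagonal entries have opposite signs: (-4, -1). Count: 1.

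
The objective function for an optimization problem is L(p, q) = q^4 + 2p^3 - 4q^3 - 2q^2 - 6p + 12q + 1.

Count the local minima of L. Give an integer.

L separates as a function of p plus a function of q, so ∇L=0 decouples.
∂L/∂p = 6(p - 1)(p + 1) = 0 at p ∈ {-1, 1}; ∂L/∂q = 4(q - 3)(q - 1)(q + 1) = 0 at q ∈ {-1, 1, 3}.
The Hessian is diagonal: diag(L_pp, L_qq). Second derivatives: L_pp(-1)=-12, L_pp(1)=12; L_qq(-1)=32, L_qq(1)=-16, L_qq(3)=32.
Local minima occur where both diagonal entries positive: (1, -1), (1, 3). Count: 2.

2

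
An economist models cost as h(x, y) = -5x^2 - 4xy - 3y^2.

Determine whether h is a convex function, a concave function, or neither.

concave

h is quadratic, so its Hessian is the constant matrix H = [[-10, -4], [-4, -6]].
det(H) = 44, tr(H) = -16.
det(H) > 0 and tr(H) < 0, so H is negative definite everywhere: concave.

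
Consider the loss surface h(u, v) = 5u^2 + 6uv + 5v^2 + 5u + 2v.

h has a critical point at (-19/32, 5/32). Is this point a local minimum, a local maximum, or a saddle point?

The Hessian of h is constant: H = [[10, 6], [6, 10]].
det(H) = 10·10 − 6² = 64.
det(H) > 0 and tr(H) = 20 > 0, so H is positive definite and the point is a local minimum.

local minimum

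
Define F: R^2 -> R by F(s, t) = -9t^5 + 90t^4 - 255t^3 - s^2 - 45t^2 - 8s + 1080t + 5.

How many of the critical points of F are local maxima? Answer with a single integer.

2

F separates as a function of s plus a function of t, so ∇F=0 decouples.
∂F/∂s = -2(s + 4) = 0 at s ∈ {-4}; ∂F/∂t = -45(t - 4)(t - 3)(t - 2)(t + 1) = 0 at t ∈ {-1, 2, 3, 4}.
The Hessian is diagonal: diag(F_ss, F_tt). Second derivatives: F_ss(-4)=-2; F_tt(-1)=2700, F_tt(2)=-270, F_tt(3)=180, F_tt(4)=-450.
Local maxima occur where both diagonal entries negative: (-4, 2), (-4, 4). Count: 2.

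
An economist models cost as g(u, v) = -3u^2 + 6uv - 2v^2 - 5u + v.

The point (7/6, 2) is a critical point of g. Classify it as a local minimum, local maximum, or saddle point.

The Hessian of g is constant: H = [[-6, 6], [6, -4]].
det(H) = (-6)·(-4) − 6² = -12.
Since det(H) < 0, H is indefinite and the critical point is a saddle point.

saddle point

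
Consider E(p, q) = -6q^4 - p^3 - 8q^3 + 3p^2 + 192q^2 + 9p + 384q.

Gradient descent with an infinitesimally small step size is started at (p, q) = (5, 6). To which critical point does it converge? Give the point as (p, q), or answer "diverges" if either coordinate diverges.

diverges

E is separable, so gradient descent decouples: p follows -∂E/∂p, q follows -∂E/∂q.
∂E/∂p = -3(p - 3)(p + 1); at p=5 this is -36, so p increases.
∂E/∂q = -24(q - 4)(q + 1)(q + 4); at q=6 this is -3360, so q increases.
The p-coordinate has no critical point in that direction and runs off to infinity.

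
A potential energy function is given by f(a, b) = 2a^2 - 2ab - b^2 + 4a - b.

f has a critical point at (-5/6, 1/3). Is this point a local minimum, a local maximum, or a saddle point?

The Hessian of f is constant: H = [[4, -2], [-2, -2]].
det(H) = 4·(-2) − (-2)² = -12.
Since det(H) < 0, H is indefinite and the critical point is a saddle point.

saddle point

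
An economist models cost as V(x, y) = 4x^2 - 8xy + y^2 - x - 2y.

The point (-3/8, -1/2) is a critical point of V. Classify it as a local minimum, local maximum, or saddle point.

The Hessian of V is constant: H = [[8, -8], [-8, 2]].
det(H) = 8·2 − (-8)² = -48.
Since det(H) < 0, H is indefinite and the critical point is a saddle point.

saddle point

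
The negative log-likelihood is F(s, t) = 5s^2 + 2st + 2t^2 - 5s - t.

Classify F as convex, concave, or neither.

convex

F is quadratic, so its Hessian is the constant matrix H = [[10, 2], [2, 4]].
det(H) = 36, tr(H) = 14.
det(H) > 0 and tr(H) > 0, so H is positive definite everywhere: convex.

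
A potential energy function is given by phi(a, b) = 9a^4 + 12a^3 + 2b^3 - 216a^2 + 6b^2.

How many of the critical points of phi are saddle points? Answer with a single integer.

phi separates as a function of a plus a function of b, so ∇phi=0 decouples.
∂phi/∂a = 36a(a - 3)(a + 4) = 0 at a ∈ {-4, 0, 3}; ∂phi/∂b = 6b(b + 2) = 0 at b ∈ {-2, 0}.
The Hessian is diagonal: diag(phi_aa, phi_bb). Second derivatives: phi_aa(-4)=1008, phi_aa(0)=-432, phi_aa(3)=756; phi_bb(-2)=-12, phi_bb(0)=12.
Saddle points occur where the two diagonal entries have opposite signs: (-4, -2), (0, 0), (3, -2). Count: 3.

3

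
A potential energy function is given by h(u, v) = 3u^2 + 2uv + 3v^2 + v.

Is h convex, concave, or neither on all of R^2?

h is quadratic, so its Hessian is the constant matrix H = [[6, 2], [2, 6]].
det(H) = 32, tr(H) = 12.
det(H) > 0 and tr(H) > 0, so H is positive definite everywhere: convex.

convex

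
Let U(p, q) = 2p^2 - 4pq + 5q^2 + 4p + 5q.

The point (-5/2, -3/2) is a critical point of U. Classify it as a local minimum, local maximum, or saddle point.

local minimum

The Hessian of U is constant: H = [[4, -4], [-4, 10]].
det(H) = 4·10 − (-4)² = 24.
det(H) > 0 and tr(H) = 14 > 0, so H is positive definite and the point is a local minimum.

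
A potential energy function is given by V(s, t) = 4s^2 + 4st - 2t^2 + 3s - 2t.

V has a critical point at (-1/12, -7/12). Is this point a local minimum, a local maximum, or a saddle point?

The Hessian of V is constant: H = [[8, 4], [4, -4]].
det(H) = 8·(-4) − 4² = -48.
Since det(H) < 0, H is indefinite and the critical point is a saddle point.

saddle point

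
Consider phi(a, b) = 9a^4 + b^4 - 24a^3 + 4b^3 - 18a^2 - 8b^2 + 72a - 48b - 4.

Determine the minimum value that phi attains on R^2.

-141

phi(a,b) separates as P(a) + Q(b) − 4, so its minimum is min P + min Q − 4.
P'(a) = 36(a - 2)(a - 1)(a + 1) vanishes at a ∈ {-1, 1, 2}; Q'(b) = 4(b - 2)(b + 2)(b + 3) vanishes at b ∈ {-3, -2, 2}.
Local minima of P (where P''>0): P(-1)=-57, P(2)=24. Local minima of Q: Q(-3)=45, Q(2)=-80.
So the global minimum of phi is P(-1) + Q(2) − 4 = -57 − 80 − 4 = -141, attained at (-1, 2).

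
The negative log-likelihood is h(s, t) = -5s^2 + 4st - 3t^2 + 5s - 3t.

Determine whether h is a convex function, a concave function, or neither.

h is quadratic, so its Hessian is the constant matrix H = [[-10, 4], [4, -6]].
det(H) = 44, tr(H) = -16.
det(H) > 0 and tr(H) < 0, so H is negative definite everywhere: concave.

concave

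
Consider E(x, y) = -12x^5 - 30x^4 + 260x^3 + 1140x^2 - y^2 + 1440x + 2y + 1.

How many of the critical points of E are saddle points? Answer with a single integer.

E separates as a function of x plus a function of y, so ∇E=0 decouples.
∂E/∂x = -60(x - 4)(x + 1)(x + 2)(x + 3) = 0 at x ∈ {-3, -2, -1, 4}; ∂E/∂y = -2(y - 1) = 0 at y ∈ {1}.
The Hessian is diagonal: diag(E_xx, E_yy). Second derivatives: E_xx(-3)=840, E_xx(-2)=-360, E_xx(-1)=600, E_xx(4)=-12600; E_yy(1)=-2.
Saddle points occur where the two diagonal entries have opposite signs: (-3, 1), (-1, 1). Count: 2.

2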